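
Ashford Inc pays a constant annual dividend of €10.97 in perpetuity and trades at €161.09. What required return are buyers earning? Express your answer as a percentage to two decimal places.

P = C/r ⇒ r = C/P = €10.97/€161.09 = 0.068099

6.81%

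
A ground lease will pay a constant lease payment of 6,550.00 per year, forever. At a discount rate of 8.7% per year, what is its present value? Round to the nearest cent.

Level perpetuity: PV = C / r = 6,550.00 / 0.087 = 75,287.36

75287.36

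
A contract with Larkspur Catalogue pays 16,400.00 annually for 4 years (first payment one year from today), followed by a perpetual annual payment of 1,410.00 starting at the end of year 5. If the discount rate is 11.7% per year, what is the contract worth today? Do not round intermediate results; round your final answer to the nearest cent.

PV of 4-year annuity: 16,400.00 × [1 − (1+0.117)^−4] / 0.117 = 50128.90681
Perpetuity value at year 4: 1,410.00 / 0.117 = 12051.28205
PV of perpetuity: 12051.28205 / (1+0.117)^4 = 7741.41872
Total PV = 50128.90681 + 7741.41872 = 57870.32553

57870.33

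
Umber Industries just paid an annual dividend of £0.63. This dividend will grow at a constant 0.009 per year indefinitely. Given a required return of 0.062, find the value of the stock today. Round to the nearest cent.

D₁ = D₀ × (1 + g) = £0.63 × 1.009 = £0.6357
Growing perpetuity: P = D₁ / (r − g) = £0.6357 / (0.062 − 0.009) = £11.99

£11.99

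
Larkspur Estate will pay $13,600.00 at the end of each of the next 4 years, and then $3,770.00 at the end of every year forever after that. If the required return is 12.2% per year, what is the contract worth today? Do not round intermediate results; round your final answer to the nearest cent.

PV of 4-year annuity: $13,600.00 × [1 − (1+0.122)^−4] / 0.122 = 41134.55368
Perpetuity value at year 4: $3,770.00 / 0.122 = 30901.63934
PV of perpetuity: 30901.63934 / (1+0.122)^4 = 19498.89909
Total PV = 41134.55368 + 19498.89909 = 60633.45278

$60633.45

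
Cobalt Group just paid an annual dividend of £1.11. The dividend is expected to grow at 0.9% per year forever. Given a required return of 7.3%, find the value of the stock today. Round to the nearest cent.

D₁ = D₀ × (1 + g) = £1.11 × 1.009 = £1.1200
Growing perpetuity: P = D₁ / (r − g) = £1.1200 / (0.073 − 0.009) = £17.50

£17.50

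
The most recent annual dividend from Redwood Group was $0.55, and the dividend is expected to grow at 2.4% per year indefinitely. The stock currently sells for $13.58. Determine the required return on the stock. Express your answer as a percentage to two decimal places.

6.55%

D₁ = $0.55 × 1.024 = $0.5632
P = D₁/(r − g) ⇒ r = D₁/P + g = $0.5632/$13.58 + 0.024 = 0.041473 + 0.024 = 0.065473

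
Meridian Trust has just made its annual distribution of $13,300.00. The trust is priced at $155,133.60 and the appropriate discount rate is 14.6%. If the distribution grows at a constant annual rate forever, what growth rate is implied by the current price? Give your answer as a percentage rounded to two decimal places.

5.55%

P = D₀(1+g)/(r−g) ⇒ P(r−g) = D₀(1+g) ⇒ g(P+D₀) = P·r − D₀
g = (P·r − D₀)/(P + D₀) = ($155,133.60×0.146 − $13,300.00) / ($155,133.60 + $13,300.00) = 0.055509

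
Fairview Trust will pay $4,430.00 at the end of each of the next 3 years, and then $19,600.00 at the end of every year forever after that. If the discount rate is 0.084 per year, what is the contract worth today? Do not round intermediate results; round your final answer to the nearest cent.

PV of 3-year annuity: $4,430.00 × [1 − (1+0.084)^−3] / 0.084 = 11334.63926
Perpetuity value at year 3: $19,600.00 / 0.084 = 233333.33333
PV of perpetuity: 233333.33333 / (1+0.084)^3 = 183184.59080
Total PV = 11334.63926 + 183184.59080 = 194519.23005

$194519.23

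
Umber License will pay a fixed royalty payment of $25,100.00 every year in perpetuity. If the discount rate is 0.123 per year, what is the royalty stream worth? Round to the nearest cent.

$204065.04

Level perpetuity: PV = C / r = $25,100.00 / 0.123 = $204,065.04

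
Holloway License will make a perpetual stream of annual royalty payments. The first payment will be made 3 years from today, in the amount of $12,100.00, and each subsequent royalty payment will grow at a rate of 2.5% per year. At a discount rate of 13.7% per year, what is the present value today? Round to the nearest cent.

Value at end of year 2: C₁ / (r − g) = $12,100.00 / (0.137 − 0.025) = $108,035.7143
Discount to today: PV = $108,035.7143 / (1 + 0.137)^2 = $108,035.7143 / 1.292769 = $83,569.23

$83569.23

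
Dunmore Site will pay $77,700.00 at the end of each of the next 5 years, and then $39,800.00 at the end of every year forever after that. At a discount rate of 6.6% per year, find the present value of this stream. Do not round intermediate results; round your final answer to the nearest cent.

$760106.40

PV of 5-year annuity: $77,700.00 × [1 − (1+0.066)^−5] / 0.066 = 322026.71123
Perpetuity value at year 5: $39,800.00 / 0.066 = 603030.30303
PV of perpetuity: 603030.30303 / (1+0.066)^5 = 438079.68389
Total PV = 322026.71123 + 438079.68389 = 760106.39512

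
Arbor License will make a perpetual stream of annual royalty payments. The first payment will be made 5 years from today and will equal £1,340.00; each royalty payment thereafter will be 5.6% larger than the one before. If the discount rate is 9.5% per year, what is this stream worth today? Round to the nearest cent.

£23899.22

Value at end of year 4: C₁ / (r − g) = £1,340.00 / (0.095 − 0.056) = £34,358.9744
Discount to today: PV = £34,358.9744 / (1 + 0.095)^4 = £34,358.9744 / 1.437661 = £23,899.22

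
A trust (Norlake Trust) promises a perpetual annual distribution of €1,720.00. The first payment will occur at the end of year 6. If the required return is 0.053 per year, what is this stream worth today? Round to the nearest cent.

€25067.48

Value at end of year 5: C / r = €1,720.00 / 0.053 = €32,452.8302
Discount to today: PV = €32,452.8302 / (1 + 0.053)^5 = €32,452.8302 / 1.294619 = €25,067.48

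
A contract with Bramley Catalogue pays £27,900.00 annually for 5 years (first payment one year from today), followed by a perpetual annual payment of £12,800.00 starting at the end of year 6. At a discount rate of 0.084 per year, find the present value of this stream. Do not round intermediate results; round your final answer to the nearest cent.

PV of 5-year annuity: £27,900.00 × [1 − (1+0.084)^−5] / 0.084 = 110232.02285
Perpetuity value at year 5: £12,800.00 / 0.084 = 152380.95238
PV of perpetuity: 152380.95238 / (1+0.084)^5 = 101808.55480
Total PV = 110232.02285 + 101808.55480 = 212040.57765

£212040.58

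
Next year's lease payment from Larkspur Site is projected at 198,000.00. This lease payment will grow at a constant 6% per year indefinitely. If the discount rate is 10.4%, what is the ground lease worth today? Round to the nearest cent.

4500000.00

Growing perpetuity: P = D₁ / (r − g) = 198,000.0000 / (0.104 − 0.06) = 4,500,000.00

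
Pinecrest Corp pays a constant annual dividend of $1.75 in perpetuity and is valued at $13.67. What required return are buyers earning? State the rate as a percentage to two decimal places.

12.80%

P = C/r ⇒ r = C/P = $1.75/$13.67 = 0.128018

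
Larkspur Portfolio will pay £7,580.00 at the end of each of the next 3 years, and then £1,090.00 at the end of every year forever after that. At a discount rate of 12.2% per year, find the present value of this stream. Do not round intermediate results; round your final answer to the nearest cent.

£24468.89

PV of 3-year annuity: £7,580.00 × [1 − (1+0.122)^−3] / 0.122 = 18143.49315
Perpetuity value at year 3: £1,090.00 / 0.122 = 8934.42623
PV of perpetuity: 8934.42623 / (1+0.122)^3 = 6325.40149
Total PV = 18143.49315 + 6325.40149 = 24468.89464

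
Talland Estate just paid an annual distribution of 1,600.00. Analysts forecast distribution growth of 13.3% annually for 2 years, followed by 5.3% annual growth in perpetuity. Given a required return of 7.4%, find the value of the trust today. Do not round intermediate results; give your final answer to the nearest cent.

D_1 = 1812.80000
D_2 = 2053.90240
Terminal value at year 2: TV = D_2×(1+g_2)/(r−g_2) = 2162.75923/0.021 = 102988.53463
P_0 = D_1/(1+r)^1 + D_2/(1+r)^2 + TV/(1+r)^2
    = 1687.89572 + 1780.61997 + 89285.37276 = 92753.88845

92753.89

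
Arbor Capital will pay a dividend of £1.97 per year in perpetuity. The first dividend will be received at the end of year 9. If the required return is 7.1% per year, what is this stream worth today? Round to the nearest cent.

£16.03

Value at end of year 8: C / r = £1.97 / 0.071 = £27.7465
Discount to today: PV = £27.7465 / (1 + 0.071)^8 = £27.7465 / 1.731075 = £16.03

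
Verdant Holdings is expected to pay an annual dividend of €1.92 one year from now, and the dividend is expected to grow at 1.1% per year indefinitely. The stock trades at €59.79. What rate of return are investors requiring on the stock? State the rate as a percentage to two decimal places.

P = D₁/(r − g) ⇒ r = D₁/P + g = €1.9200/€59.79 + 0.011 = 0.032112 + 0.011 = 0.043112

4.31%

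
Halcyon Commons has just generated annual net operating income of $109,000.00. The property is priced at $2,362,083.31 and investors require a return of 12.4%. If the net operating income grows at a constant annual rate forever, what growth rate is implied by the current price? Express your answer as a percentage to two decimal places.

P = D₀(1+g)/(r−g) ⇒ P(r−g) = D₀(1+g) ⇒ g(P+D₀) = P·r − D₀
g = (P·r − D₀)/(P + D₀) = ($2,362,083.31×0.124 − $109,000.00) / ($2,362,083.31 + $109,000.00) = 0.074420

7.44%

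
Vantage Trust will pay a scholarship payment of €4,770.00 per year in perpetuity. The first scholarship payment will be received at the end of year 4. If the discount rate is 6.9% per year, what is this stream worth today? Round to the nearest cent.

€56589.54

Value at end of year 3: C / r = €4,770.00 / 0.069 = €69,130.4348
Discount to today: PV = €69,130.4348 / (1 + 0.069)^3 = €69,130.4348 / 1.221612 = €56,589.54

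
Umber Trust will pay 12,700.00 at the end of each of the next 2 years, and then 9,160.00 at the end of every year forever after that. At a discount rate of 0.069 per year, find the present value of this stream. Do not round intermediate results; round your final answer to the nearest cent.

139162.89

PV of 2-year annuity: 12,700.00 × [1 − (1+0.069)^−2] / 0.069 = 22993.69684
Perpetuity value at year 2: 9,160.00 / 0.069 = 132753.62319
PV of perpetuity: 132753.62319 / (1+0.069)^2 = 116169.19302
Total PV = 22993.69684 + 116169.19302 = 139162.88987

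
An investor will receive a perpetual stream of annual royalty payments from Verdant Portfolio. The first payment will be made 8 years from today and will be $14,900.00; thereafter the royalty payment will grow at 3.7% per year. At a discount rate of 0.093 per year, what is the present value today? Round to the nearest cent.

Value at end of year 7: C₁ / (r − g) = $14,900.00 / (0.093 − 0.037) = $266,071.4286
Discount to today: PV = $266,071.4286 / (1 + 0.093)^7 = $266,071.4286 / 1.863550 = $142,776.62

$142776.62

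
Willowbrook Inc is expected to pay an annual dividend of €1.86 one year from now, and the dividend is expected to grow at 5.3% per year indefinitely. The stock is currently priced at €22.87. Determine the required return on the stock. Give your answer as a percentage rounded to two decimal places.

P = D₁/(r − g) ⇒ r = D₁/P + g = €1.8600/€22.87 + 0.053 = 0.081329 + 0.053 = 0.134329

13.43%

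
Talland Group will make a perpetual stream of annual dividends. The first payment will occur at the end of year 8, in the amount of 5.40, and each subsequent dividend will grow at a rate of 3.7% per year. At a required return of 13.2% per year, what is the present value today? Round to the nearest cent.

Value at end of year 7: C₁ / (r − g) = 5.40 / (0.132 − 0.037) = 56.8421
Discount to today: PV = 56.8421 / (1 + 0.132)^7 = 56.8421 / 2.381908 = 23.86

23.86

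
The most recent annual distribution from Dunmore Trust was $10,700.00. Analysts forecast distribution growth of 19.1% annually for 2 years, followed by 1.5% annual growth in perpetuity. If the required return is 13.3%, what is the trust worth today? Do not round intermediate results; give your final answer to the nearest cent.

D_1 = 12743.70000
D_2 = 15177.74670
Terminal value at year 2: TV = D_2×(1+g_2)/(r−g_2) = 15405.41290/0.118 = 130554.34661
P_0 = D_1/(1+r)^1 + D_2/(1+r)^2 + TV/(1+r)^2
    = 11247.74934 + 11823.53880 + 101702.47359 = 124773.76172

$124773.76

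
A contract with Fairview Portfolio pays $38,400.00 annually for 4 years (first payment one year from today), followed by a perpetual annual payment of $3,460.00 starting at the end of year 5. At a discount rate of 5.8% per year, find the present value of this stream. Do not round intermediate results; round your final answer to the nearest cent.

PV of 4-year annuity: $38,400.00 × [1 − (1+0.058)^−4] / 0.058 = 133671.70176
Perpetuity value at year 4: $3,460.00 / 0.058 = 59655.17241
PV of perpetuity: 59655.17241 / (1+0.058)^4 = 47610.79512
Total PV = 133671.70176 + 47610.79512 = 181282.49688

$181282.50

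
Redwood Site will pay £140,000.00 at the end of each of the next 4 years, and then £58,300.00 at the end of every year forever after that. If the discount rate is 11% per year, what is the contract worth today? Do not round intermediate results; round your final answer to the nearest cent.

£783469.81

PV of 4-year annuity: £140,000.00 × [1 − (1+0.11)^−4] / 0.11 = 434342.39654
Perpetuity value at year 4: £58,300.00 / 0.11 = 530000.00000
PV of perpetuity: 530000.00000 / (1+0.11)^4 = 349127.41630
Total PV = 434342.39654 + 349127.41630 = 783469.81284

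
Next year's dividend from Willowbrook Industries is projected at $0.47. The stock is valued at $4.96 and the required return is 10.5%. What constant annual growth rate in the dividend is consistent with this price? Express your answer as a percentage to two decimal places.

P = D₁/(r−g) ⇒ g = r − D₁/P = 0.105 − $0.47/$4.96 = 0.010242

1.02%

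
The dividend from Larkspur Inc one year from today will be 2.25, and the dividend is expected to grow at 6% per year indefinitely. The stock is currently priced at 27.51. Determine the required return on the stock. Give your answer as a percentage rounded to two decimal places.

14.18%

P = D₁/(r − g) ⇒ r = D₁/P + g = 2.2500/27.51 + 0.06 = 0.081788 + 0.06 = 0.141788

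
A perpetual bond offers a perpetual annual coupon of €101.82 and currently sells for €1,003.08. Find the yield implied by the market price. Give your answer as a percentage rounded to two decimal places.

P = C/r ⇒ r = C/P = €101.82/€1,003.08 = 0.101507

10.15%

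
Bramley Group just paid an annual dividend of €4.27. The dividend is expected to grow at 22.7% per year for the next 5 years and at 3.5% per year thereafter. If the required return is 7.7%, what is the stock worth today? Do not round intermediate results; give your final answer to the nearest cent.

D_1 = 5.23929
D_2 = 6.42861
D_3 = 7.88790
D_4 = 9.67846
D_5 = 11.87547
Terminal value at year 5: TV = D_5×(1+g_2)/(r−g_2) = 12.29111/0.042 = 292.64543
P_0 = D_1/(1+r)^1 + D_2/(1+r)^2 + D_3/(1+r)^3 + D_4/(1+r)^4 + D_5/(1+r)^5 + TV/(1+r)^5
    = 4.86471 + 5.54224 + 6.31414 + 7.19355 + 8.19544 + 201.95901 = 234.06909

€234.07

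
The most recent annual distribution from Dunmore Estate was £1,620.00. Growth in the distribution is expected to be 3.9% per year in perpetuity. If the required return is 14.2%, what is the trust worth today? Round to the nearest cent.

D₁ = D₀ × (1 + g) = £1,620.00 × 1.039 = £1,683.1800
Growing perpetuity: P = D₁ / (r − g) = £1,683.1800 / (0.142 − 0.039) = £16,341.55

£16341.55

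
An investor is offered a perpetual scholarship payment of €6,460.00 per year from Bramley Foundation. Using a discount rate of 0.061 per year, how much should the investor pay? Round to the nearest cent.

€105901.64

Level perpetuity: PV = C / r = €6,460.00 / 0.061 = €105,901.64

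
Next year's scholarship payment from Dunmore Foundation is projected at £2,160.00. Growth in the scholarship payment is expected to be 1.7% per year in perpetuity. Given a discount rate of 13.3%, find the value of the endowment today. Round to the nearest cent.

£18620.69

Growing perpetuity: P = D₁ / (r − g) = £2,160.0000 / (0.133 − 0.017) = £18,620.69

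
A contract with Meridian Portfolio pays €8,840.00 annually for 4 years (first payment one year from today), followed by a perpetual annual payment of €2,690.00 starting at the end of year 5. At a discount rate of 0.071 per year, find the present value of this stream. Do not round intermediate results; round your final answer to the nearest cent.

€58671.73

PV of 4-year annuity: €8,840.00 × [1 − (1+0.071)^−4] / 0.071 = 29875.47496
Perpetuity value at year 4: €2,690.00 / 0.071 = 37887.32394
PV of perpetuity: 37887.32394 / (1+0.071)^4 = 28796.25747
Total PV = 29875.47496 + 28796.25747 = 58671.73243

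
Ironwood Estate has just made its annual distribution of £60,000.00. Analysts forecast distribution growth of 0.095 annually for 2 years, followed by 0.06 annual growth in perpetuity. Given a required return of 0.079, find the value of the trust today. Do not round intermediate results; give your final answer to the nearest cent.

D_1 = 65700.00000
D_2 = 71941.50000
Terminal value at year 2: TV = D_2×(1+g_2)/(r−g_2) = 76257.99000/0.019 = 4013578.42105
P_0 = D_1/(1+r)^1 + D_2/(1+r)^2 + TV/(1+r)^2
    = 60889.71270 + 61792.61854 + 3447377.66584 = 3570059.99707

£3570060.00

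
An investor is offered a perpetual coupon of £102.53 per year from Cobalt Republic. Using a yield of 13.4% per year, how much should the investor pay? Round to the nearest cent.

Level perpetuity: PV = C / r = £102.53 / 0.134 = £765.15

£765.15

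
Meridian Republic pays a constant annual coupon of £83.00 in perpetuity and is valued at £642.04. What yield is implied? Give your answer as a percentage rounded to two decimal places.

P = C/r ⇒ r = C/P = £83.00/£642.04 = 0.129275

12.93%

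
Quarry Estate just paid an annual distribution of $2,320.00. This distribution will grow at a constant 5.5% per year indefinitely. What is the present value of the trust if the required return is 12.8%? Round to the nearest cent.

$33528.77

D₁ = D₀ × (1 + g) = $2,320.00 × 1.055 = $2,447.6000
Growing perpetuity: P = D₁ / (r − g) = $2,447.6000 / (0.128 − 0.055) = $33,528.77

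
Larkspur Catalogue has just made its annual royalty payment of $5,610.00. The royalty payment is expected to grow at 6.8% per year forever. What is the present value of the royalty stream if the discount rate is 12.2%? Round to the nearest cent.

$110953.33

D₁ = D₀ × (1 + g) = $5,610.00 × 1.068 = $5,991.4800
Growing perpetuity: P = D₁ / (r − g) = $5,991.4800 / (0.122 − 0.068) = $110,953.33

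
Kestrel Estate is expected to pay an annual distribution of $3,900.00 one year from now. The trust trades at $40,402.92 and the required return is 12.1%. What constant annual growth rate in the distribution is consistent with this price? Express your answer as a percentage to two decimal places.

2.45%

P = D₁/(r−g) ⇒ g = r − D₁/P = 0.121 − $3,900.00/$40,402.92 = 0.024472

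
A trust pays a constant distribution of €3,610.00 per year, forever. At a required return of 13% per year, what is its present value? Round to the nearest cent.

€27769.23

Level perpetuity: PV = C / r = €3,610.00 / 0.13 = €27,769.23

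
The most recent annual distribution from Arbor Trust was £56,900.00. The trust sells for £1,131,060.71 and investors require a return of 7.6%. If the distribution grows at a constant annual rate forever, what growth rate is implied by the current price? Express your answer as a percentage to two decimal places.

2.45%

P = D₀(1+g)/(r−g) ⇒ P(r−g) = D₀(1+g) ⇒ g(P+D₀) = P·r − D₀
g = (P·r − D₀)/(P + D₀) = (£1,131,060.71×0.076 − £56,900.00) / (£1,131,060.71 + £56,900.00) = 0.024463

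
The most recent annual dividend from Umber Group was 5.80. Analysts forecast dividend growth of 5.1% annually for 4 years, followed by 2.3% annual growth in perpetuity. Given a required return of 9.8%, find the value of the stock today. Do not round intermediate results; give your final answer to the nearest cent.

87.23

D_1 = 6.09580
D_2 = 6.40669
D_3 = 6.73343
D_4 = 7.07683
Terminal value at year 4: TV = D_4×(1+g_2)/(r−g_2) = 7.23960/0.075 = 96.52798
P_0 = D_1/(1+r)^1 + D_2/(1+r)^2 + D_3/(1+r)^3 + D_4/(1+r)^4 + TV/(1+r)^4
    = 5.55173 + 5.31409 + 5.08662 + 4.86888 + 66.41159 = 87.23291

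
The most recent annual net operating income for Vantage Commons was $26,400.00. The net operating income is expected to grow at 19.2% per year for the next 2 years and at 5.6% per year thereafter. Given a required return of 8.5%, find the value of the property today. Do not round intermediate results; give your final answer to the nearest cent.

$1221147.46

D_1 = 31468.80000
D_2 = 37510.80960
Terminal value at year 2: TV = D_2×(1+g_2)/(r−g_2) = 39611.41494/0.029 = 1365910.85992
P_0 = D_1/(1+r)^1 + D_2/(1+r)^2 + TV/(1+r)^2
    = 29003.50230 + 31863.75553 + 1160280.20125 = 1221147.45908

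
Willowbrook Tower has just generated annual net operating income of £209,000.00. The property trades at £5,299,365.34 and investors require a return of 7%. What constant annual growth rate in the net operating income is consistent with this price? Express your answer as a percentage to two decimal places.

2.94%

P = D₀(1+g)/(r−g) ⇒ P(r−g) = D₀(1+g) ⇒ g(P+D₀) = P·r − D₀
g = (P·r − D₀)/(P + D₀) = (£5,299,365.34×0.07 − £209,000.00) / (£5,299,365.34 + £209,000.00) = 0.029402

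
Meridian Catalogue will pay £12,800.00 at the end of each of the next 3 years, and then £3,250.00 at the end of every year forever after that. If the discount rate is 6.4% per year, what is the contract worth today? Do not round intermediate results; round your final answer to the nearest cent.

£76120.77

PV of 3-year annuity: £12,800.00 × [1 − (1+0.064)^−3] / 0.064 = 33962.91056
Perpetuity value at year 3: £3,250.00 / 0.064 = 50781.25000
PV of perpetuity: 50781.25000 / (1+0.064)^3 = 42157.85474
Total PV = 33962.91056 + 42157.85474 = 76120.76530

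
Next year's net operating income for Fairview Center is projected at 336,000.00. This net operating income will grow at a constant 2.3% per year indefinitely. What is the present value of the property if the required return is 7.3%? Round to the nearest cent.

Growing perpetuity: P = D₁ / (r − g) = 336,000.0000 / (0.073 − 0.023) = 6,720,000.00

6720000.00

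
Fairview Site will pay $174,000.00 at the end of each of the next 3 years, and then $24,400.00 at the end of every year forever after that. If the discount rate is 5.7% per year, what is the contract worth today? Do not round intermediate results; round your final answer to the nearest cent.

$830182.72

PV of 3-year annuity: $174,000.00 × [1 − (1+0.057)^−3] / 0.057 = 467697.74698
Perpetuity value at year 3: $24,400.00 / 0.057 = 428070.17544
PV of perpetuity: 428070.17544 / (1+0.057)^3 = 362484.97414
Total PV = 467697.74698 + 362484.97414 = 830182.72112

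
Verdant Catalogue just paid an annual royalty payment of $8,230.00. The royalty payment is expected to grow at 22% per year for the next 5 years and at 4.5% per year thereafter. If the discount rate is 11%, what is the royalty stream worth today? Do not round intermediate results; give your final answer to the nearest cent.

$267345.60

D_1 = 10040.60000
D_2 = 12249.53200
D_3 = 14944.42904
D_4 = 18232.20343
D_5 = 22243.28818
Terminal value at year 5: TV = D_5×(1+g_2)/(r−g_2) = 23244.23615/0.065 = 357603.63310
P_0 = D_1/(1+r)^1 + D_2/(1+r)^2 + D_3/(1+r)^3 + D_4/(1+r)^4 + D_5/(1+r)^5 + TV/(1+r)^5
    = 9045.58559 + 9941.99497 + 10927.23771 + 12010.11713 + 13200.30891 + 212220.35098 = 267345.59528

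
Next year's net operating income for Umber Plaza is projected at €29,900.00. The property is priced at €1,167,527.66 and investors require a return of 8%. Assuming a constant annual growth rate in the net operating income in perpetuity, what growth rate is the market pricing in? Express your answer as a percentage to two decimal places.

5.44%

P = D₁/(r−g) ⇒ g = r − D₁/P = 0.08 − €29,900.00/€1,167,527.66 = 0.054390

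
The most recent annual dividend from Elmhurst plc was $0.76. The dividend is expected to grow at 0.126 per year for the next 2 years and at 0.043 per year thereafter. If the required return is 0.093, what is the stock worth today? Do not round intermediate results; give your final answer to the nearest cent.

$18.41

D_1 = 0.85576
D_2 = 0.96359
Terminal value at year 2: TV = D_2×(1+g_2)/(r−g_2) = 1.00502/0.05 = 20.10040
P_0 = D_1/(1+r)^1 + D_2/(1+r)^2 + TV/(1+r)^2
    = 0.78295 + 0.80658 + 16.82536 = 18.41489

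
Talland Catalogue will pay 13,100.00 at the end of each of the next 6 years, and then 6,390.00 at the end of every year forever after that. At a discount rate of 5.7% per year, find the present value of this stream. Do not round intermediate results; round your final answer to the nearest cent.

PV of 6-year annuity: 13,100.00 × [1 − (1+0.057)^−6] / 0.057 = 65028.61831
Perpetuity value at year 6: 6,390.00 / 0.057 = 112105.26316
PV of perpetuity: 112105.26316 / (1+0.057)^6 = 80385.19667
Total PV = 65028.61831 + 80385.19667 = 145413.81498

145413.81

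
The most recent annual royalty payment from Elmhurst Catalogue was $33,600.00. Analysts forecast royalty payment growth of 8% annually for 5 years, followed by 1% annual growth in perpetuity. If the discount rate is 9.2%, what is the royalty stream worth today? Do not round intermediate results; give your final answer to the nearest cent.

$554150.77

D_1 = 36288.00000
D_2 = 39191.04000
D_3 = 42326.32320
D_4 = 45712.42906
D_5 = 49369.42338
Terminal value at year 5: TV = D_5×(1+g_2)/(r−g_2) = 49863.11761/0.082 = 608086.80017
P_0 = D_1/(1+r)^1 + D_2/(1+r)^2 + D_3/(1+r)^3 + D_4/(1+r)^4 + D_5/(1+r)^5 + TV/(1+r)^5
    = 33230.76923 + 32865.59594 + 32504.43555 + 32147.24395 + 31793.97753 + 391608.74764 = 554150.76984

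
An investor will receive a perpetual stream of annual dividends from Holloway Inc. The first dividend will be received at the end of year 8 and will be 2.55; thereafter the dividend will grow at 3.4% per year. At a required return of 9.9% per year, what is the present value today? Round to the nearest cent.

Value at end of year 7: C₁ / (r − g) = 2.55 / (0.099 − 0.034) = 39.2308
Discount to today: PV = 39.2308 / (1 + 0.099)^7 = 39.2308 / 1.936350 = 20.26

20.26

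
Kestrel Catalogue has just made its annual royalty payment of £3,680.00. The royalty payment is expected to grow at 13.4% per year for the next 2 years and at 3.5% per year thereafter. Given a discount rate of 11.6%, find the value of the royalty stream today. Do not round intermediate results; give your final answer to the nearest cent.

D_1 = 4173.12000
D_2 = 4732.31808
Terminal value at year 2: TV = D_2×(1+g_2)/(r−g_2) = 4897.94921/0.081 = 60468.50880
P_0 = D_1/(1+r)^1 + D_2/(1+r)^2 + TV/(1+r)^2
    = 3739.35484 + 3799.66701 + 48551.30073 = 56090.32258

£56090.32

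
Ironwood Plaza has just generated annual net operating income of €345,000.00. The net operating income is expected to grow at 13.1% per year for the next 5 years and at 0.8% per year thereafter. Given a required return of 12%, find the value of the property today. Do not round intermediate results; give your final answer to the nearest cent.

€5036998.73

D_1 = 390195.00000
D_2 = 441310.54500
D_3 = 499122.22640
D_4 = 564507.23805
D_5 = 638457.68624
Terminal value at year 5: TV = D_5×(1+g_2)/(r−g_2) = 643565.34773/0.112 = 5746119.17614
P_0 = D_1/(1+r)^1 + D_2/(1+r)^2 + D_3/(1+r)^3 + D_4/(1+r)^4 + D_5/(1+r)^5 + TV/(1+r)^5
    = 348388.39286 + 351810.06457 + 355265.34199 + 358754.55517 + 362278.03741 + 3260502.33670 = 5036998.72871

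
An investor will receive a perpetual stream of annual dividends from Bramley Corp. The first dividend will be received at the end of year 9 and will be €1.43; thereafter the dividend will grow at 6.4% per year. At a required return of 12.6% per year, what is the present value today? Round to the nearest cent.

€8.93

Value at end of year 8: C₁ / (r − g) = €1.43 / (0.126 − 0.064) = €23.0645
Discount to today: PV = €23.0645 / (1 + 0.126)^8 = €23.0645 / 2.584087 = €8.93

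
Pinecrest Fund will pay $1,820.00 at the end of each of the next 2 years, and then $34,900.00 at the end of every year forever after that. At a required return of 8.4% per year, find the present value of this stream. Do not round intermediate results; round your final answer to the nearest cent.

PV of 2-year annuity: $1,820.00 × [1 − (1+0.084)^−2] / 0.084 = 3227.82914
Perpetuity value at year 2: $34,900.00 / 0.084 = 415476.19048
PV of perpetuity: 415476.19048 / (1+0.084)^2 = 353579.90638
Total PV = 3227.82914 + 353579.90638 = 356807.73553

$356807.74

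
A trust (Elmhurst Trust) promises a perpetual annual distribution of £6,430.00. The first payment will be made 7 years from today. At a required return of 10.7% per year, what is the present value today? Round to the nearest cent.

£32654.38

Value at end of year 6: C / r = £6,430.00 / 0.107 = £60,093.4579
Discount to today: PV = £60,093.4579 / (1 + 0.107)^6 = £60,093.4579 / 1.840288 = £32,654.38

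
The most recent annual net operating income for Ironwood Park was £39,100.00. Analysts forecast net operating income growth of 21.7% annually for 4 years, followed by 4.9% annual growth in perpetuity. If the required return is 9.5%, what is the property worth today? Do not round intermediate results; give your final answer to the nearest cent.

£1565598.87

D_1 = 47584.70000
D_2 = 57910.57990
D_3 = 70477.17574
D_4 = 85770.72287
Terminal value at year 4: TV = D_4×(1+g_2)/(r−g_2) = 89973.48829/0.046 = 1955945.39770
P_0 = D_1/(1+r)^1 + D_2/(1+r)^2 + D_3/(1+r)^3 + D_4/(1+r)^4 + TV/(1+r)^4
    = 43456.34703 + 48298.05876 + 53679.21233 + 59659.90996 + 1360505.33810 = 1565598.86619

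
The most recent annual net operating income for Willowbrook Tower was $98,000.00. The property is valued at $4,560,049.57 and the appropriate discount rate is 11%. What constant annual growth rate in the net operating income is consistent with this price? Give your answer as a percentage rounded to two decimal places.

P = D₀(1+g)/(r−g) ⇒ P(r−g) = D₀(1+g) ⇒ g(P+D₀) = P·r − D₀
g = (P·r − D₀)/(P + D₀) = ($4,560,049.57×0.11 − $98,000.00) / ($4,560,049.57 + $98,000.00) = 0.086647

8.66%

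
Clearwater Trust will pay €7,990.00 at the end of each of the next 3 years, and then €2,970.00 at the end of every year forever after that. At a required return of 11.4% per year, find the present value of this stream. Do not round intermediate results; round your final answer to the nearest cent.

€38235.24

PV of 3-year annuity: €7,990.00 × [1 − (1+0.114)^−3] / 0.114 = 19390.24129
Perpetuity value at year 3: €2,970.00 / 0.114 = 26052.63158
PV of perpetuity: 26052.63158 / (1+0.114)^3 = 18844.99495
Total PV = 19390.24129 + 18844.99495 = 38235.23625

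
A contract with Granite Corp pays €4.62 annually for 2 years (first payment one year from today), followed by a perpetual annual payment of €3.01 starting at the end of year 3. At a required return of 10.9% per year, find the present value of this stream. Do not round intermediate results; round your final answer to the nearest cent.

PV of 2-year annuity: €4.62 × [1 − (1+0.109)^−2] / 0.109 = 7.92238
Perpetuity value at year 2: €3.01 / 0.109 = 27.61468
PV of perpetuity: 27.61468 / (1+0.109)^2 = 22.45313
Total PV = 7.92238 + 22.45313 = 30.37551

€30.38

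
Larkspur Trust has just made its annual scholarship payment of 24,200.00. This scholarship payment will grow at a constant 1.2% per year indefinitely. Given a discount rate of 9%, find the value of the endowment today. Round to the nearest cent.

D₁ = D₀ × (1 + g) = 24,200.00 × 1.012 = 24,490.4000
Growing perpetuity: P = D₁ / (r − g) = 24,490.4000 / (0.09 − 0.012) = 313,979.49

313979.49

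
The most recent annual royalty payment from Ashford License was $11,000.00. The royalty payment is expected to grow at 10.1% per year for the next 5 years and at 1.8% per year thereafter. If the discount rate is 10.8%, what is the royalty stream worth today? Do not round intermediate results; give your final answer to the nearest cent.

D_1 = 12111.00000
D_2 = 13334.21100
D_3 = 14680.96631
D_4 = 16163.74391
D_5 = 17796.28204
Terminal value at year 5: TV = D_5×(1+g_2)/(r−g_2) = 18116.61512/0.09 = 201295.72355
P_0 = D_1/(1+r)^1 + D_2/(1+r)^2 + D_3/(1+r)^3 + D_4/(1+r)^4 + D_5/(1+r)^5 + TV/(1+r)^5
    = 10930.50542 + 10861.44988 + 10792.83061 + 10724.64485 + 10656.88988 + 120541.26551 = 174507.58614

$174507.59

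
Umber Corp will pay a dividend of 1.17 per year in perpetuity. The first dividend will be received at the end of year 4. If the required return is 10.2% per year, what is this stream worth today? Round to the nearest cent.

8.57

Value at end of year 3: C / r = 1.17 / 0.102 = 11.4706
Discount to today: PV = 11.4706 / (1 + 0.102)^3 = 11.4706 / 1.338273 = 8.57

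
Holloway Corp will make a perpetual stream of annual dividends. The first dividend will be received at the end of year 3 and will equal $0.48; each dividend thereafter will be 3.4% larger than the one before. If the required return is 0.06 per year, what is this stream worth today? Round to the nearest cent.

$16.43

Value at end of year 2: C₁ / (r − g) = $0.48 / (0.06 − 0.034) = $18.4615
Discount to today: PV = $18.4615 / (1 + 0.06)^2 = $18.4615 / 1.123600 = $16.43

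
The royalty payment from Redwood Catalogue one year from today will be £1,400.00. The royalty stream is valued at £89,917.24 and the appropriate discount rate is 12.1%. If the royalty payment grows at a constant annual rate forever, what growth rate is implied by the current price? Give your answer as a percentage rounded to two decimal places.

P = D₁/(r−g) ⇒ g = r − D₁/P = 0.121 − £1,400.00/£89,917.24 = 0.105430

10.54%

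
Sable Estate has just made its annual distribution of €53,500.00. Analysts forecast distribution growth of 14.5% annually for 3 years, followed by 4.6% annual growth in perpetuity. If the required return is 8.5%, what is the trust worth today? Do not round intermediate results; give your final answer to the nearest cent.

D_1 = 61257.50000
D_2 = 70139.83750
D_3 = 80310.11394
Terminal value at year 3: TV = D_3×(1+g_2)/(r−g_2) = 84004.37918/0.039 = 2153958.44048
P_0 = D_1/(1+r)^1 + D_2/(1+r)^2 + D_3/(1+r)^3 + TV/(1+r)^3
    = 56458.52535 + 59580.65578 + 62875.43859 + 1686351.50673 = 1865266.12645

€1865266.13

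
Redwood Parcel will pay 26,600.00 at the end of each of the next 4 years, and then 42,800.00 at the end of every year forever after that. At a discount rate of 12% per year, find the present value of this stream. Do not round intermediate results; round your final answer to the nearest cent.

PV of 4-year annuity: 26,600.00 × [1 − (1+0.12)^−4] / 0.12 = 80793.49262
Perpetuity value at year 4: 42,800.00 / 0.12 = 356666.66667
PV of perpetuity: 356666.66667 / (1+0.12)^4 = 226668.11463
Total PV = 80793.49262 + 226668.11463 = 307461.60725

307461.61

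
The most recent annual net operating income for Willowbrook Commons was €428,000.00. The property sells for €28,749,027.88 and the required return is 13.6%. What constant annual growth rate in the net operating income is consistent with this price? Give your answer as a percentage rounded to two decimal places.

11.93%

P = D₀(1+g)/(r−g) ⇒ P(r−g) = D₀(1+g) ⇒ g(P+D₀) = P·r − D₀
g = (P·r − D₀)/(P + D₀) = (€28,749,027.88×0.136 − €428,000.00) / (€28,749,027.88 + €428,000.00) = 0.119336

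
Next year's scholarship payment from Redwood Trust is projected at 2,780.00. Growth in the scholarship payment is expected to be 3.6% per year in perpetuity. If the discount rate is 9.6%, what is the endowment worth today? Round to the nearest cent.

Growing perpetuity: P = D₁ / (r − g) = 2,780.0000 / (0.096 − 0.036) = 46,333.33

46333.33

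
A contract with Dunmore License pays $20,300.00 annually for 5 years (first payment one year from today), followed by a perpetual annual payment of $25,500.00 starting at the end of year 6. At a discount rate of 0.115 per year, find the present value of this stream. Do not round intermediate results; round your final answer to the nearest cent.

PV of 5-year annuity: $20,300.00 × [1 − (1+0.115)^−5] / 0.115 = 74092.52029
Perpetuity value at year 5: $25,500.00 / 0.115 = 221739.13043
PV of perpetuity: 221739.13043 / (1+0.115)^5 = 128667.24534
Total PV = 74092.52029 + 128667.24534 = 202759.76563

$202759.77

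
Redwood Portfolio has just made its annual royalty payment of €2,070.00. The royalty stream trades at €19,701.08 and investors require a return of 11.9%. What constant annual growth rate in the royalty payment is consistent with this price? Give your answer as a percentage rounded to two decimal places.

P = D₀(1+g)/(r−g) ⇒ P(r−g) = D₀(1+g) ⇒ g(P+D₀) = P·r − D₀
g = (P·r − D₀)/(P + D₀) = (€19,701.08×0.119 − €2,070.00) / (€19,701.08 + €2,070.00) = 0.012605

1.26%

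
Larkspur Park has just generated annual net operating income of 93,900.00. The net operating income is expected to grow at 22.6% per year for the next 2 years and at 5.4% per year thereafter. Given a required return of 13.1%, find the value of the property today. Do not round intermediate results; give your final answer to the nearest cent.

D_1 = 115121.40000
D_2 = 141138.83640
Terminal value at year 2: TV = D_2×(1+g_2)/(r−g_2) = 148760.33357/0.077 = 1931952.38397
P_0 = D_1/(1+r)^1 + D_2/(1+r)^2 + TV/(1+r)^2
    = 101787.26790 + 110337.03842 + 1510327.77263 = 1722452.07896

1722452.08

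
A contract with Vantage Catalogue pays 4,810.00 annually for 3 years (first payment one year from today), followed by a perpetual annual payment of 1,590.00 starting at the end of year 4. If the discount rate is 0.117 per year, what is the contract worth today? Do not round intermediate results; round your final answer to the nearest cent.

21363.69

PV of 3-year annuity: 4,810.00 × [1 − (1+0.117)^−3] / 0.117 = 11612.62723
Perpetuity value at year 3: 1,590.00 / 0.117 = 13589.74359
PV of perpetuity: 13589.74359 / (1+0.117)^3 = 9751.05808
Total PV = 11612.62723 + 9751.05808 = 21363.68531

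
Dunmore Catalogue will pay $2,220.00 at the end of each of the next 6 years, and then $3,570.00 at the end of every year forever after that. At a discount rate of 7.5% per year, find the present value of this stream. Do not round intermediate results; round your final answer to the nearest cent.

$41263.31

PV of 6-year annuity: $2,220.00 × [1 − (1+0.075)^−6] / 0.075 = 10420.33905
Perpetuity value at year 6: $3,570.00 / 0.075 = 47600.00000
PV of perpetuity: 47600.00000 / (1+0.075)^6 = 30842.96828
Total PV = 10420.33905 + 30842.96828 = 41263.30733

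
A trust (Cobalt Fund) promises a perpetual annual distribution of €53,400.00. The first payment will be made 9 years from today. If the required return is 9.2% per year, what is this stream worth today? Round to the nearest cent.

€287059.76

Value at end of year 8: C / r = €53,400.00 / 0.092 = €580,434.7826
Discount to today: PV = €580,434.7826 / (1 + 0.092)^8 = €580,434.7826 / 2.022000 = €287,059.76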